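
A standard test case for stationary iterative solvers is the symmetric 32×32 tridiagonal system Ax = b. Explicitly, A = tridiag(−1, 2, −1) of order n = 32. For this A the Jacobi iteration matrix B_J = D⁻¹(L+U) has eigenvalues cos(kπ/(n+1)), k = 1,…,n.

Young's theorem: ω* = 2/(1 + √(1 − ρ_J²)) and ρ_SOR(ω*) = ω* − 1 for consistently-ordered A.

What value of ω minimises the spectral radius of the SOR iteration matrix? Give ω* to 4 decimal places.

ω* = 1.8264

½·tridiag(1,0,1) at n=32: λ_k = cos(kπ/33); max |λ| at k=1 ⇒ ρ_J = cos(π/33) ≈ 0.9955.
√(1 − cos²(π/33)) = sin(π/33) ≈ 0.09506.
[ω*] 2 ÷ (1 + 0.09506) = 2 ÷ 1.09506 = 1.8264.
and ρ(B_{ω*}) = 1.8264 − 1 = 0.8264.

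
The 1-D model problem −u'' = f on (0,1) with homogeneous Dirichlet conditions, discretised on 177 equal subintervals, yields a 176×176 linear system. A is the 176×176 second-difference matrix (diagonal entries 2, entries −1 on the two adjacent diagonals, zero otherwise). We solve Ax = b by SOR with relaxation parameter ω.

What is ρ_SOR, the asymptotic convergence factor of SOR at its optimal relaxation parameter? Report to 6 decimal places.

ρ_J = max_k |cos(kπ/177)| = cos(π/177) = 0.999842
√(1−ρ_J²) = |sin(π/177)| = 0.0177482
Then 2/(1+√(1−ρ_J²)) = 2/(1+0.0177482); ω* = 2/1.0177482 = 1.965123.
ρ_SOR = ω* − 1 ≈ 0.965123.

ρ_SOR = 0.965123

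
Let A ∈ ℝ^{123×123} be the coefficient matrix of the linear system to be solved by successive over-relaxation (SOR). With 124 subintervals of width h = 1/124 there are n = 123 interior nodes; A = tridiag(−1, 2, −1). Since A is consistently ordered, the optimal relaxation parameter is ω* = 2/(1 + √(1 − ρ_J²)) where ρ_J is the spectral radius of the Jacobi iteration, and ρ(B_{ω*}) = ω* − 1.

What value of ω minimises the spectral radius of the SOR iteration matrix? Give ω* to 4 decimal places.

ω* = 1.9506

n=123: λ(B_J) = 1 − λ(A)/2 = cos(kπ/124); k=1 gives ρ_J = 0.9997.
√(1−ρ_J²) simplifies to sin(π/124) = 0.02533.
ω* = 2/(1+0.02533) = 1.9506
ρ_SOR = ω* − 1 ≈ 0.9506.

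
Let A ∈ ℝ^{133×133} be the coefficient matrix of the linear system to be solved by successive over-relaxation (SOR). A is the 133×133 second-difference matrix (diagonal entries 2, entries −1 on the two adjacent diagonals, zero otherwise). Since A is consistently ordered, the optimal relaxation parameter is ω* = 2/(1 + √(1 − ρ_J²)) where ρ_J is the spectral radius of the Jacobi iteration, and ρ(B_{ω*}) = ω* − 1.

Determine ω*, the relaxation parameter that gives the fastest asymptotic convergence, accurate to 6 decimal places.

ω* = 1.954189

B_J for the 133×133 system has eigenvalues cos(kπ/134); ρ_J = cos(π/134) = 0.999725.
1 − cos²(π/134) = sin²(π/134) ⇒ √(1−ρ_J²) = sin(π/134) = 0.0234426.
ω* = 2/(1 + 0.0234426) = 2/1.0234426 = 1.954189.
[ρ_SOR] ω* − 1 = 0.954189.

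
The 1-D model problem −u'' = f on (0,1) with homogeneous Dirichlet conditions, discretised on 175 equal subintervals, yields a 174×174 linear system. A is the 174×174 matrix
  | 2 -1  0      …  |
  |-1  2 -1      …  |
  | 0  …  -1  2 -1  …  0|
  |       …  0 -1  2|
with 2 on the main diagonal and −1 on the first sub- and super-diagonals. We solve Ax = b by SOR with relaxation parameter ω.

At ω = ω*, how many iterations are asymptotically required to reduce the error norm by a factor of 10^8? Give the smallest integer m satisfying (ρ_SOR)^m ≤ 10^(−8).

m = 514

With n=174, ρ(Jacobi) = cos(π/175) = 0.9998389.
√(1−ρ_J²) = |sin(π/175)| = 0.0179510
So ω* = 2/1.0179510 = 1.9647311 (Young).
ρ_SOR = ω* − 1 = 1.9647311 − 1 = 0.9647311.
m ≥ 8·ln10 / (−ln 0.9647311) = 513.027; smallest integer m = 514.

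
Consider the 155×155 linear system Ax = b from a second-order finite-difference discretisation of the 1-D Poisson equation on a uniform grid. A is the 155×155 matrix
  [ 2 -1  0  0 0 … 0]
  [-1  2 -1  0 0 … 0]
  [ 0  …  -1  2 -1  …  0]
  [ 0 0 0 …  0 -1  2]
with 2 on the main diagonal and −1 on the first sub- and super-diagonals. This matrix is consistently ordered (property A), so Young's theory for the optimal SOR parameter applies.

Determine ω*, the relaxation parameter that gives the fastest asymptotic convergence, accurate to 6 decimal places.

ω* = 1.960521

B_J for the 155×155 system has eigenvalues cos(kπ/156); ρ_J = cos(π/156) = 0.999797.
root = sin(π/156) = 0.0201371  (since 1−cos² = sin²).
ω* = 2 / (1 + 0.0201371) = 2 / 1.0201371 ≈ 1.960521.
[ρ_SOR] ω* − 1 = 0.960521.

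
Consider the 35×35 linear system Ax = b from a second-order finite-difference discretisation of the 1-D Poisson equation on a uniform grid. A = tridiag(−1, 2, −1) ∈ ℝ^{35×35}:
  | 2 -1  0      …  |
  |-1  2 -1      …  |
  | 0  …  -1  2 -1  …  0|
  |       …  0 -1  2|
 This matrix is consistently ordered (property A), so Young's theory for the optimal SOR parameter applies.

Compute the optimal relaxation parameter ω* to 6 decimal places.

ω* = 1.839663

n=35: λ(B_J) = 1 − λ(A)/2 = cos(kπ/36); k=1 gives ρ_J = 0.996195.
√(1 − cos²(π/36)) = sin(π/36) ≈ 0.0871557.
ω* = 2/(1+0.0871557) = 1.839663
At ω = 1.839663 every |λ(B_ω)| = ω−1, so ρ_SOR = 0.839663.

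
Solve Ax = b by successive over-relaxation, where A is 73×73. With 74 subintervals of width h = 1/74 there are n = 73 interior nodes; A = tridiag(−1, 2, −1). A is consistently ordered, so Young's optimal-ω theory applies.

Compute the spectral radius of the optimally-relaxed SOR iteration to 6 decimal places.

ρ_J = max_k |cos(kπ/74)| = cos(π/74) = 0.999099
root = sin(π/74) = 0.0424412  (since 1−cos² = sin²).
ω* = 2/(1 + 0.0424412) = 2/1.0424412 = 1.918573.
ρ(B_{ω*}) = ω*−1 = 0.918573

ρ_SOR = 0.918573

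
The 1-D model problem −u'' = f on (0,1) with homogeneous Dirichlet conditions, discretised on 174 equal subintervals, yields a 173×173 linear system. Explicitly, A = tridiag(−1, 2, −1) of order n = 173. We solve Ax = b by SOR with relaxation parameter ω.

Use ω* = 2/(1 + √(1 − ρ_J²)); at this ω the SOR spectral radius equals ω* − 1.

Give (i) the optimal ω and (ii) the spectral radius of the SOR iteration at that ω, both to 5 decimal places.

B_J for the 173×173 system has eigenvalues cos(kπ/174); ρ_J = cos(π/174) = 0.99984.
1 − cos²(π/174) = sin²(π/174) ⇒ √(1−ρ_J²) = sin(π/174) = 0.018054.
Then 2/(1+√(1−ρ_J²)) = 2/(1+0.018054); ω* = 2/1.018054 = 1.96453.
[ρ_SOR] ω* − 1 = 0.96453.

ω* = 1.96453, ρ_SOR = 0.96453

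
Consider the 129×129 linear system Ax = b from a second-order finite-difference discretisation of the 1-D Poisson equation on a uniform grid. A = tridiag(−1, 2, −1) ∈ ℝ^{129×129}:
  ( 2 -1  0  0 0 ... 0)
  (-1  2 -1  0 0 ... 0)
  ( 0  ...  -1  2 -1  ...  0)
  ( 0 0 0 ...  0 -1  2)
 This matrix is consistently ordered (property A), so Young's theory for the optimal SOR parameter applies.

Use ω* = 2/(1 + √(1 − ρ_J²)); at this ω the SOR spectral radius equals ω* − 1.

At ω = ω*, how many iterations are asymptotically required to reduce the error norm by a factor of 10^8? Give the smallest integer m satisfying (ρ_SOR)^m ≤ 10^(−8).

B_J for the 129×129 system has eigenvalues cos(kπ/130); ρ_J = cos(π/130) = 0.9997080.
√(1−ρ_J²) simplifies to sin(π/130) = 0.0241637.
ω* = 2 / (1 + 0.0241637) = 2 / 1.0241637 ≈ 1.9528128.
ρ_SOR = ω* − 1 = 1.9528128 − 1 = 0.9528128.
(0.9528128)^m ≤ 10^{−8}  ⇒  m·ln(0.9528128) ≤ −8·ln10  ⇒  m ≥ 381.091  ⇒  m = 382

m = 382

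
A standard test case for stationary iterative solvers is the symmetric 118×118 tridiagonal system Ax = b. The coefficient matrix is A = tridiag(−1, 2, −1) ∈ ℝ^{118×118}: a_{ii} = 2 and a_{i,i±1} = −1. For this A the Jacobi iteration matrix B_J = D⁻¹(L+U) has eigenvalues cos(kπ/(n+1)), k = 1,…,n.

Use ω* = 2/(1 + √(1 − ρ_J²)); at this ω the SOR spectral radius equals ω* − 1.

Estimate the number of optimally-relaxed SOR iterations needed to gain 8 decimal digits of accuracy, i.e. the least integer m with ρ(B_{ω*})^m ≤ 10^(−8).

B_J for the 118×118 system has eigenvalues cos(kπ/119); ρ_J = cos(π/119) = 0.9996515.
root = sin(π/119) = 0.0263969  (since 1−cos² = sin²).
Then 2/(1+√(1−ρ_J²)) = 2/(1+0.0263969); ω* = 2/1.0263969 = 1.9485640.
At ω = 1.9485640 every |λ(B_ω)| = ω−1, so ρ_SOR = 0.9485640.
8·ln10 = 18.4207; −ln(0.9485640) = 0.052806; m = ⌈18.4207/0.052806⌉ = ⌈348.837⌉ = 349.

m = 349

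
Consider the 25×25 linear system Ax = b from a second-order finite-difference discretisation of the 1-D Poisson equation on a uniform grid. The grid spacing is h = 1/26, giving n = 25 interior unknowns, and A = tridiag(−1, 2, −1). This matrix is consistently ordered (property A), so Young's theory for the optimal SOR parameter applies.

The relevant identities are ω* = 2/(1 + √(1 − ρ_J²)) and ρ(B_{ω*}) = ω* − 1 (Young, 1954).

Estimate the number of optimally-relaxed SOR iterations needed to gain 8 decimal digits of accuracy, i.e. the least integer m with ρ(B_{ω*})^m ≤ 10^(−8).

m = 77

B_J for the 25×25 system has eigenvalues cos(kπ/26); ρ_J = cos(π/26) = 0.9927089.
root = sin(π/26) = 0.1205367  (since 1−cos² = sin²).
ω* = 2/(1 + 0.1205367) = 2/1.1205367 = 1.7848590.
ρ_SOR = ω* − 1 ≈ 0.7848590.
Need (0.7848590)^m ≤ 10^(−8): m ≥ 8·ln10/|ln 0.7848590| = 18.4207/0.242251 = 76.040 ⇒ m = 77.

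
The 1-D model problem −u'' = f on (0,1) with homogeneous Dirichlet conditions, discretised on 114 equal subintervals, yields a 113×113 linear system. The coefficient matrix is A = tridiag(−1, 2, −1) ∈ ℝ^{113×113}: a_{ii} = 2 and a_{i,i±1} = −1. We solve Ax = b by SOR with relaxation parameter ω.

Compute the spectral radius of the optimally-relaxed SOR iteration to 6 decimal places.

ρ_SOR = 0.946369

ρ_J = max_k |cos(kπ/114)| = cos(π/114) = 0.999620
√(1 − cos²(π/114)) = sin(π/114) ≈ 0.0275543.
ω* = 2 / (1 + 0.0275543) = 2 / 1.0275543 ≈ 1.946369.
[ρ_SOR] ω* − 1 = 0.946369.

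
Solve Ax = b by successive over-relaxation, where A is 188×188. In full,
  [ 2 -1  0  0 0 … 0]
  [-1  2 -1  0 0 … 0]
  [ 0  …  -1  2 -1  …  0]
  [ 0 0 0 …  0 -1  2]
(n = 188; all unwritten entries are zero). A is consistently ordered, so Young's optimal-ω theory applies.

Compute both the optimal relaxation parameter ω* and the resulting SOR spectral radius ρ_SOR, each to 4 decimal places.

ρ_J = max_k |cos(kπ/189)| = cos(π/189) = 0.9999
1 − cos²(π/189) = sin²(π/189) ⇒ √(1−ρ_J²) = sin(π/189) = 0.01662.
ω* = 2/(1 + 0.01662) = 2/1.01662 = 1.9673.
Hence ρ(B_{ω*}) = 1.9673 − 1 = 0.9673.

ω* = 1.9673, ρ_SOR = 0.9673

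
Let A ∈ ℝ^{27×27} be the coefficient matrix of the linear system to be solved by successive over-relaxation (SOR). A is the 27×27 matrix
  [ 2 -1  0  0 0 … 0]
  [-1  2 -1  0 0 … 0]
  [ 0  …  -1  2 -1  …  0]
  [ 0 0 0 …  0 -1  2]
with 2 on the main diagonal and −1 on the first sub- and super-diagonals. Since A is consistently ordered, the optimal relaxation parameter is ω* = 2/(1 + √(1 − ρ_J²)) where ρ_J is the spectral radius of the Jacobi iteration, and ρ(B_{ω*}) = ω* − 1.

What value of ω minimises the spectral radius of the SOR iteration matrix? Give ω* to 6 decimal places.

ω* = 1.798619

B_J for the 27×27 system has eigenvalues cos(kπ/28); ρ_J = cos(π/28) = 0.993712.
√(1−ρ_J²) simplifies to sin(π/28) = 0.1119645.
ω* = 2/(1+0.1119645) = 1.798619
ρ(B_{ω*}) = ω*−1 = 0.798619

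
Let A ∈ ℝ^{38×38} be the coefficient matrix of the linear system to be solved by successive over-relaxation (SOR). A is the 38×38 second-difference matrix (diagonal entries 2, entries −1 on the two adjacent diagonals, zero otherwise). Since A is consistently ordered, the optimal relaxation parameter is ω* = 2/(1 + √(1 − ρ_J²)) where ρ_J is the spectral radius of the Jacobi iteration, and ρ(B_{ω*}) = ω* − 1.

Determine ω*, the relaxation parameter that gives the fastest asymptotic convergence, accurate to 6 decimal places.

B_J for the 38×38 system has eigenvalues cos(kπ/39); ρ_J = cos(π/39) = 0.996757.
√(1 − cos²(π/39)) = sin(π/39) ≈ 0.0804666.
Young: ω* = 2/(1+√(1−ρ_J²)) = 2/(1+0.0804666) = 2/1.0804666 = 1.851052.
At ω = 1.851052 every |λ(B_ω)| = ω−1, so ρ_SOR = 0.851052.

ω* = 1.851052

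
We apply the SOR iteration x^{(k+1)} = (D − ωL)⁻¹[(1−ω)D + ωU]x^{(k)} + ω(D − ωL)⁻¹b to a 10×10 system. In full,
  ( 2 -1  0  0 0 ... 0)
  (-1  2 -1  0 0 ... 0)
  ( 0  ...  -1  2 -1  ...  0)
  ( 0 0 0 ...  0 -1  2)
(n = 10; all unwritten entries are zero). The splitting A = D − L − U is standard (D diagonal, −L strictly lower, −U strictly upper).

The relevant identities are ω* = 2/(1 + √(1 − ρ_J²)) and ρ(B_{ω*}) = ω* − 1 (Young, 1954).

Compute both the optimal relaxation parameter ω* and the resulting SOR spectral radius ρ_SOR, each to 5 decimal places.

ω* = 1.56039, ρ_SOR = 0.56039

B_J for the 10×10 system has eigenvalues cos(kπ/11); ρ_J = cos(π/11) = 0.95949.
1 − cos²(π/11) = sin²(π/11) ⇒ √(1−ρ_J²) = sin(π/11) = 0.281733.
Then 2/(1+√(1−ρ_J²)) = 2/(1+0.281733); ω* = 2/1.281733 = 1.56039.
ρ_SOR = ω* − 1 = 1.56039 − 1 = 0.56039.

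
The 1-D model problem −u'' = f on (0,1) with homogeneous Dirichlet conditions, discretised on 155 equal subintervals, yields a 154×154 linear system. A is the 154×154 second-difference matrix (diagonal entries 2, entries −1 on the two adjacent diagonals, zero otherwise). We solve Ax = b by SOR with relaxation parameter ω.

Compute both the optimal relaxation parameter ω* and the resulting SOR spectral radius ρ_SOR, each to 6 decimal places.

ω* = 1.960271, ρ_SOR = 0.960271

B_J for the 154×154 system has eigenvalues cos(kπ/155); ρ_J = cos(π/155) = 0.999795.
√(1 − cos²(π/155)) = sin(π/155) ≈ 0.0202670.
Young: ω* = 2/(1+√(1−ρ_J²)) = 2/(1+0.0202670) = 2/1.0202670 = 1.960271.
ρ(B_{ω*}) = ω*−1 = 0.960271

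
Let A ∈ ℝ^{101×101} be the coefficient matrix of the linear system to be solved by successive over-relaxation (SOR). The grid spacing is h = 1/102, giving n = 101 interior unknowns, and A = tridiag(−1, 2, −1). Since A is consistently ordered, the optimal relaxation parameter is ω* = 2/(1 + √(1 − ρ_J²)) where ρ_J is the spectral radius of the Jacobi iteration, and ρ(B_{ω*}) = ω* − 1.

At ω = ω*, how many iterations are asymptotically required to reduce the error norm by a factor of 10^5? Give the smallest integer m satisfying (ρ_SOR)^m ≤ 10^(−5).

n=101: λ(B_J) = 1 − λ(A)/2 = cos(kπ/102); k=1 gives ρ_J = 0.9995257.
1 − cos²(π/102) = sin²(π/102) ⇒ √(1−ρ_J²) = sin(π/102) = 0.0307951.
ω* = 2/(1 + 0.0307951) = 2/1.0307951 = 1.9402498.
ρ_SOR = ω* − 1 = 1.9402498 − 1 = 0.9402498.
m ≥ 5·ln10 / (−ln 0.9402498) = 186.868; smallest integer m = 187.

m = 187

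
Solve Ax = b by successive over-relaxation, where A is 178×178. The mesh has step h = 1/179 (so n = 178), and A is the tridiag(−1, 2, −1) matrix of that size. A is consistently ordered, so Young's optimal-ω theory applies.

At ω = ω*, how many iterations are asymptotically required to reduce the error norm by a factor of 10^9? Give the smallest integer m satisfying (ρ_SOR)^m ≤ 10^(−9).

m = 591

ρ_J = max_k |cos(kπ/179)| = cos(π/179) = 0.9998460
√(1−ρ_J²) simplifies to sin(π/179) = 0.0175499.
ω* = 2 / (1 + 0.0175499) = 2 / 1.0175499 ≈ 1.9655056.
ρ_SOR = ω* − 1 ≈ 0.9655056.
Need (0.9655056)^m ≤ 10^(−9): m ≥ 9·ln10/|ln 0.9655056| = 20.7233/0.0351034 = 590.350 ⇒ m = 591.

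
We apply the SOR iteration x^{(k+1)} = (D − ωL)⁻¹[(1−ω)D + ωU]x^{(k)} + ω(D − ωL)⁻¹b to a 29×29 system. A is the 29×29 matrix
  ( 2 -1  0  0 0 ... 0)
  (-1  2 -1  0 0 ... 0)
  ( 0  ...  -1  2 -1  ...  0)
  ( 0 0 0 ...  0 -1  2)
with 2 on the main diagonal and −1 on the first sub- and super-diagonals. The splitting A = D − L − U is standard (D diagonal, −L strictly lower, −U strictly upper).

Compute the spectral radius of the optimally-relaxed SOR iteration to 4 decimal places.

With n=29, ρ(Jacobi) = cos(π/30) = 0.9945.
root = sin(π/30) = 0.10453  (since 1−cos² = sin²).
So ω* = 2/1.10453 = 1.8107 (Young).
[ρ_SOR] ω* − 1 = 0.8107.

ρ_SOR = 0.8107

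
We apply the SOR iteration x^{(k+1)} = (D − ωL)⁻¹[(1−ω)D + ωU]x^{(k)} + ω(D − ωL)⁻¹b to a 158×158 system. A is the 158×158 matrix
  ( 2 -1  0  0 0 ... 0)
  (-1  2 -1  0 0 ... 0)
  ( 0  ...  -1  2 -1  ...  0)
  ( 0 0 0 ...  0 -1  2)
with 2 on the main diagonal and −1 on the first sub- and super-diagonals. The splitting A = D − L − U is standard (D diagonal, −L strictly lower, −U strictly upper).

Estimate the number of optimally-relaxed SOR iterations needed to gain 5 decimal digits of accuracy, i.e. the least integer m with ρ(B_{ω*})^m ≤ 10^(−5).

ρ_J = max_k |cos(kπ/159)| = cos(π/159) = 0.9998048
√(1−ρ_J²) simplifies to sin(π/159) = 0.0197572.
ω* = 2/(1 + 0.0197572) = 2/1.0197572 = 1.9612512.
[ρ_SOR] ω* − 1 = 0.9612512.
5·ln10 = 11.5129; −ln(0.9612512) = 0.0395195; m = ⌈11.5129/0.0395195⌉ = ⌈291.322⌉ = 292.

m = 292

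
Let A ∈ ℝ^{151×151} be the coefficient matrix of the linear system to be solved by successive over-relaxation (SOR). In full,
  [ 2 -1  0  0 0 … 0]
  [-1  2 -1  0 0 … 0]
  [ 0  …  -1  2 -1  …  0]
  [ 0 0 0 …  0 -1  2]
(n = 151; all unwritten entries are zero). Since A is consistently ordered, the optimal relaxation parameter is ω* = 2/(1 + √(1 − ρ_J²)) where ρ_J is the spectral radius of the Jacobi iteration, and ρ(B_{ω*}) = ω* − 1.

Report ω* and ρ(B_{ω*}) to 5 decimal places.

ω* = 1.95950, ρ_SOR = 0.95950

½·tridiag(1,0,1) at n=151: λ_k = cos(kπ/152); max |λ| at k=1 ⇒ ρ_J = cos(π/152) ≈ 0.99979.
√(1−ρ_J²) simplifies to sin(π/152) = 0.020667.
So ω* = 2/1.020667 = 1.95950 (Young).
ρ_SOR = ω* − 1 ≈ 0.95950.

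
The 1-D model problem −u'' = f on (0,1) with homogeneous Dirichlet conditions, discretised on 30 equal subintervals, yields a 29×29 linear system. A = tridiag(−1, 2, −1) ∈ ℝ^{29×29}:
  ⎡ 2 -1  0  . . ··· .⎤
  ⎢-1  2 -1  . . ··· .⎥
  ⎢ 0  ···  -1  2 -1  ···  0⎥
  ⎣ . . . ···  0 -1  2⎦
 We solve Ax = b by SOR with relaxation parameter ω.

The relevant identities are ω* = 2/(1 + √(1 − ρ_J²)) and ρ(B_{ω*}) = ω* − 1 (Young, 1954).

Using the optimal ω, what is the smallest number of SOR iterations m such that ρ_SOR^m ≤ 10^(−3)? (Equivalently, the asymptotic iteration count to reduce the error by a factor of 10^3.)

m = 33

n=29: λ(B_J) = 1 − λ(A)/2 = cos(kπ/30); k=1 gives ρ_J = 0.9945219.
root = sin(π/30) = 0.1045285  (since 1−cos² = sin²).
ω* = 2 / (1 + 0.1045285) = 2 / 1.1045285 ≈ 1.8107274.
ρ_SOR = ω* − 1 ≈ 0.8107274.
(0.8107274)^m ≤ 10^{−3}  ⇒  m·ln(0.8107274) ≤ −3·ln10  ⇒  m ≥ 32.922  ⇒  m = 33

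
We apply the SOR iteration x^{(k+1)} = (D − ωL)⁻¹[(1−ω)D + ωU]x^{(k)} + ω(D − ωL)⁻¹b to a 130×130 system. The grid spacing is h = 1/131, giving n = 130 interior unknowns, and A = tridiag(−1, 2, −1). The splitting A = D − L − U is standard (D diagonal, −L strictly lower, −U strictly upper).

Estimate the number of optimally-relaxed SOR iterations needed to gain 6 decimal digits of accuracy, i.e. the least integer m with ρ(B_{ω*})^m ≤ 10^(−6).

B_J for the 130×130 system has eigenvalues cos(kπ/131); ρ_J = cos(π/131) = 0.9997125.
root = sin(π/131) = 0.0239793  (since 1−cos² = sin²).
[ω*] 2 ÷ (1 + 0.0239793) = 2 ÷ 1.0239793 = 1.9531645.
and ρ(B_{ω*}) = 1.9531645 − 1 = 0.9531645.
m ≥ 6·ln10 / (−ln 0.9531645) = 288.016; smallest integer m = 289.

m = 289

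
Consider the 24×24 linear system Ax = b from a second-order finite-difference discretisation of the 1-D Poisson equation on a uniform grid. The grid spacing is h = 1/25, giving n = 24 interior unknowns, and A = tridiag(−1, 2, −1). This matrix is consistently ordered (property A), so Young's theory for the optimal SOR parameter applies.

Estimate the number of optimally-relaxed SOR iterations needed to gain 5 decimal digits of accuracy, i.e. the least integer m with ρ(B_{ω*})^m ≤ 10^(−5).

With n=24, ρ(Jacobi) = cos(π/25) = 0.9921147.
√(1−ρ_J²) = |sin(π/25)| = 0.1253332
So ω* = 2/1.1253332 = 1.7772514 (Young).
[ρ_SOR] ω* − 1 = 0.7772514.
(0.7772514)^m ≤ 10^{−5}  ⇒  m·ln(0.7772514) ≤ −5·ln10  ⇒  m ≥ 45.688  ⇒  m = 46

m = 46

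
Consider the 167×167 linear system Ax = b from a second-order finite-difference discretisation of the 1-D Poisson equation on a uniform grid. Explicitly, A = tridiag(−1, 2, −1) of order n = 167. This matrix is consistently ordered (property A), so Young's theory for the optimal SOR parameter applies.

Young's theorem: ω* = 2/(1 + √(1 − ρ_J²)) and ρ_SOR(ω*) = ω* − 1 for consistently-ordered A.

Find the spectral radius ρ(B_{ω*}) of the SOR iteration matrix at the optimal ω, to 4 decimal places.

n=167: λ(B_J) = 1 − λ(A)/2 = cos(kπ/168); k=1 gives ρ_J = 0.9998.
√(1−ρ_J²) = |sin(π/168)| = 0.01870
ω* = 2/(1 + 0.01870) = 2/1.01870 = 1.9633.
and ρ(B_{ω*}) = 1.9633 − 1 = 0.9633.

ρ_SOR = 0.9633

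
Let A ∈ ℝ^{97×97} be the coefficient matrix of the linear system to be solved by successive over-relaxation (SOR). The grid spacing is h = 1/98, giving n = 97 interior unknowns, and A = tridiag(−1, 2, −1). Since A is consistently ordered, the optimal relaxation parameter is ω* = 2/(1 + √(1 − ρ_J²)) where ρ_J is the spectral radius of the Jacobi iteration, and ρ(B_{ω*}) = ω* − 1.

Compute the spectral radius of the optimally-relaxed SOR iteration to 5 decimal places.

B_J for the 97×97 system has eigenvalues cos(kπ/98); ρ_J = cos(π/98) = 0.99949.
√(1−ρ_J²) simplifies to sin(π/98) = 0.032052.
Young: ω* = 2/(1+√(1−ρ_J²)) = 2/(1+0.032052) = 2/1.032052 = 1.93789.
At ω = 1.93789 every |λ(B_ω)| = ω−1, so ρ_SOR = 0.93789.

ρ_SOR = 0.93789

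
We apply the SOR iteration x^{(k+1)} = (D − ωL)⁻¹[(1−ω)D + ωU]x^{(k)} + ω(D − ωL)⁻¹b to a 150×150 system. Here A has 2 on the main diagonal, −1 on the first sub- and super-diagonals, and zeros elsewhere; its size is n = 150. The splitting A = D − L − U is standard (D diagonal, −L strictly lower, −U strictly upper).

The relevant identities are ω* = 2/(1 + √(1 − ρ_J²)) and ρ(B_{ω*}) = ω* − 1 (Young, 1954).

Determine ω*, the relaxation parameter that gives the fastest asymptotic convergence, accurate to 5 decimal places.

ω* = 1.95924

ρ_J = max_k |cos(kπ/151)| = cos(π/151) = 0.99978
√(1 − cos²(π/151)) = sin(π/151) ≈ 0.020804.
ω* = 2 / (1 + 0.020804) = 2 / 1.020804 ≈ 1.95924.
[ρ_SOR] ω* − 1 = 0.95924.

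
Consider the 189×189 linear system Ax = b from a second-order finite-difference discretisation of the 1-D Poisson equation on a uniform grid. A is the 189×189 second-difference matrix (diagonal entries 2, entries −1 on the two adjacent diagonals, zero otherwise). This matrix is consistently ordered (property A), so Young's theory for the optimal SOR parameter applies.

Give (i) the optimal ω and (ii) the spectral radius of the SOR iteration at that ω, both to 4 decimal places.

ω* = 1.9675, ρ_SOR = 0.9675

[ρ_J] n=189: ρ(B_J) = cos(π/(n+1)) = cos(π/190) = 0.9999.
√(1−ρ_J²) = |sin(π/190)| = 0.01653
So ω* = 2/1.01653 = 1.9675 (Young).
[ρ_SOR] ω* − 1 = 0.9675.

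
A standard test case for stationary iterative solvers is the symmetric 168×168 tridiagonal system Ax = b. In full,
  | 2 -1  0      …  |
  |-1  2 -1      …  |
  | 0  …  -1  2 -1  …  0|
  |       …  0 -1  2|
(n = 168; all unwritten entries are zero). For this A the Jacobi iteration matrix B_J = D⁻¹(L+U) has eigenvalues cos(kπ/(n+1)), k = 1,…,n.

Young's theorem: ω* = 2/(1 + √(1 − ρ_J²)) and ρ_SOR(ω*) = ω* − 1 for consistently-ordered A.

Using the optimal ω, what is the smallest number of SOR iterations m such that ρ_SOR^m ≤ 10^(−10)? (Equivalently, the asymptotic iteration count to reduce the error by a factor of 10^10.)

½·tridiag(1,0,1) at n=168: λ_k = cos(kπ/169); max |λ| at k=1 ⇒ ρ_J = cos(π/169) ≈ 0.9998272.
√(1−ρ_J²) simplifies to sin(π/169) = 0.0185882.
ω* = 2/(1 + 0.0185882) = 2/1.0185882 = 1.9635020.
[ρ_SOR] ω* − 1 = 0.9635020.
m ≥ 10·ln10 / (−ln 0.9635020) = 619.297; smallest integer m = 620.

m = 620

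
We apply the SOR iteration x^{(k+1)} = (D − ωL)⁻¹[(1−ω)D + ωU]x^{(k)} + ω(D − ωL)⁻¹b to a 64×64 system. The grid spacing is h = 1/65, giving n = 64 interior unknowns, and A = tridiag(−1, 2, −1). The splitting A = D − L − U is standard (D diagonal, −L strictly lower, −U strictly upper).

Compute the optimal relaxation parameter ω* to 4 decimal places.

B_J for the 64×64 system has eigenvalues cos(kπ/65); ρ_J = cos(π/65) = 0.9988.
√(1−ρ_J²) simplifies to sin(π/65) = 0.04831.
ω* = 2/(1 + 0.04831) = 2/1.04831 = 1.9078.
[ρ_SOR] ω* − 1 = 0.9078.

ω* = 1.9078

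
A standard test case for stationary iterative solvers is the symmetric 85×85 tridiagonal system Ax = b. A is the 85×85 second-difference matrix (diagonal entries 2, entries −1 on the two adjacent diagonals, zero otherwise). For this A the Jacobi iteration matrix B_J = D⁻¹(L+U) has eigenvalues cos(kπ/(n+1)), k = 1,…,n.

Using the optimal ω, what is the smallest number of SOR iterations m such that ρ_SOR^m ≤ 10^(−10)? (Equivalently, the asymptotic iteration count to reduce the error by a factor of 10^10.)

m = 316

spectrum of D⁻¹(L+U) = {cos(kπ/86) : 1≤k≤85}; ρ_J = cos(π/86) = 0.9993328.
√(1−ρ_J²) = |sin(π/86)| = 0.0365220
ω* = 2 / (1 + 0.0365220) = 2 / 1.0365220 ≈ 1.9295297.
Hence ρ(B_{ω*}) = 1.9295297 − 1 = 0.9295297.
(0.9295297)^m ≤ 10^{−10}  ⇒  m·ln(0.9295297) ≤ −10·ln10  ⇒  m ≥ 315.093  ⇒  m = 316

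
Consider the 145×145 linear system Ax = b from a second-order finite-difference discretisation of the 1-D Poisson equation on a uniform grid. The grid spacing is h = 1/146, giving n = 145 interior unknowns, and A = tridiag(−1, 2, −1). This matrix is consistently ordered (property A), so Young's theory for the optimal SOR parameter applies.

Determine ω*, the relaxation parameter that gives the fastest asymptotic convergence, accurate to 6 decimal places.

With n=145, ρ(Jacobi) = cos(π/146) = 0.999769.
√(1 − cos²(π/146)) = sin(π/146) ≈ 0.0215161.
Young: ω* = 2/(1+√(1−ρ_J²)) = 2/(1+0.0215161) = 2/1.0215161 = 1.957874.
ρ(B_{ω*}) = ω*−1 = 0.957874

ω* = 1.957874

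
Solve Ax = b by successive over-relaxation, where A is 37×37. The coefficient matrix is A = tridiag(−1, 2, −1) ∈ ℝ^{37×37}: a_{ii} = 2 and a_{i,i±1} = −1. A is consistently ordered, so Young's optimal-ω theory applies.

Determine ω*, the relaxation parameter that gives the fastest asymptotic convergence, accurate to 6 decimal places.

ω* = 1.847440

spectrum of D⁻¹(L+U) = {cos(kπ/38) : 1≤k≤37}; ρ_J = cos(π/38) = 0.996584.
1 − cos²(π/38) = sin²(π/38) ⇒ √(1−ρ_J²) = sin(π/38) = 0.0825793.
[ω*] 2 ÷ (1 + 0.0825793) = 2 ÷ 1.0825793 = 1.847440.
and ρ(B_{ω*}) = 1.847440 − 1 = 0.847440.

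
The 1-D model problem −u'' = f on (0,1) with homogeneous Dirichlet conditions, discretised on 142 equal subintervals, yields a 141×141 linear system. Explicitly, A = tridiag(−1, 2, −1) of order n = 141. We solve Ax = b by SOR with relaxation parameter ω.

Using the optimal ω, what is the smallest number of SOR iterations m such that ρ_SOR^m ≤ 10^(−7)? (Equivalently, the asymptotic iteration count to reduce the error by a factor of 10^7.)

m = 365

With n=141, ρ(Jacobi) = cos(π/142) = 0.9997553.
root = sin(π/142) = 0.0221221  (since 1−cos² = sin²).
ω* = 2/(1 + 0.0221221) = 2/1.0221221 = 1.9567134.
[ρ_SOR] ω* − 1 = 0.9567134.
(0.9567134)^m ≤ 10^{−7}  ⇒  m·ln(0.9567134) ≤ −7·ln10  ⇒  m ≥ 364.239  ⇒  m = 365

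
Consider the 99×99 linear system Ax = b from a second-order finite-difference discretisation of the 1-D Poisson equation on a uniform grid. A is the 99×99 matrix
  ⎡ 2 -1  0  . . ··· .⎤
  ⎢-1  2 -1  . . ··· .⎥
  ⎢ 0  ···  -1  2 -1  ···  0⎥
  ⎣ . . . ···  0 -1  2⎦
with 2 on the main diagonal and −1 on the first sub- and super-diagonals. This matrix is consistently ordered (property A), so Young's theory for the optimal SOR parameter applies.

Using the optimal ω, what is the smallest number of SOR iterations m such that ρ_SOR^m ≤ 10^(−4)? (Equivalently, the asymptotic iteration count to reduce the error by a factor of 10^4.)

m = 147

ρ_J = max_k |cos(kπ/100)| = cos(π/100) = 0.9995066
root = sin(π/100) = 0.0314108  (since 1−cos² = sin²).
Young: ω* = 2/(1+√(1−ρ_J²)) = 2/(1+0.0314108) = 2/1.0314108 = 1.9390916.
ρ_SOR = ω* − 1 = 1.9390916 − 1 = 0.9390916.
m ≥ 4·ln10 / (−ln 0.9390916) = 146.563; smallest integer m = 147.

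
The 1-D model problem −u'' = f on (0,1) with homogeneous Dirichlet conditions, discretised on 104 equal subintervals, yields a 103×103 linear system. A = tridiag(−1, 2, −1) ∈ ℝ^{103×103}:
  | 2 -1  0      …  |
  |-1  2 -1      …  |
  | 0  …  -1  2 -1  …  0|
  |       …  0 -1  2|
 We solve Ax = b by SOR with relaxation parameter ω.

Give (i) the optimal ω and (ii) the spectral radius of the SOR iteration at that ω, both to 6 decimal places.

spectrum of D⁻¹(L+U) = {cos(kπ/104) : 1≤k≤103}; ρ_J = cos(π/104) = 0.999544.
root = sin(π/104) = 0.0302030  (since 1−cos² = sin²).
So ω* = 2/1.0302030 = 1.941365 (Young).
[ρ_SOR] ω* − 1 = 0.941365.

ω* = 1.941365, ρ_SOR = 0.941365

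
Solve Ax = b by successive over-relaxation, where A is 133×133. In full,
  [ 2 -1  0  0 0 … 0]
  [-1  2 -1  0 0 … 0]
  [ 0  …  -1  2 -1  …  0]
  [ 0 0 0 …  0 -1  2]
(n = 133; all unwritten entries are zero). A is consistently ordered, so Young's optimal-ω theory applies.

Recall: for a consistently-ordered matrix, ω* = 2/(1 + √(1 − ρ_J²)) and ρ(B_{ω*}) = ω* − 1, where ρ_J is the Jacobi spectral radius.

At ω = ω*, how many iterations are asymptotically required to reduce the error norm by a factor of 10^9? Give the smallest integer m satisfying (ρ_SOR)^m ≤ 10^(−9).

spectrum of D⁻¹(L+U) = {cos(kπ/134) : 1≤k≤133}; ρ_J = cos(π/134) = 0.9997252.
1 − cos²(π/134) = sin²(π/134) ⇒ √(1−ρ_J²) = sin(π/134) = 0.0234426.
Young: ω* = 2/(1+√(1−ρ_J²)) = 2/(1+0.0234426) = 2/1.0234426 = 1.9541887.
ρ(B_{ω*}) = ω*−1 = 0.9541887
(0.9541887)^m ≤ 10^{−9}  ⇒  m·ln(0.9541887) ≤ −9·ln10  ⇒  m ≥ 441.920  ⇒  m = 442

m = 442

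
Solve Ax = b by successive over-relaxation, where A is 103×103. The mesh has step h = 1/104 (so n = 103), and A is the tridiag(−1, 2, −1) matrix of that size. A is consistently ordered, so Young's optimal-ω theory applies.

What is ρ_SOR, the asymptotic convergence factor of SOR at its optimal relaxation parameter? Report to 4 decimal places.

With n=103, ρ(Jacobi) = cos(π/104) = 0.9995.
√(1−ρ_J²) simplifies to sin(π/104) = 0.03020.
ω* = 2 / (1 + 0.03020) = 2 / 1.03020 ≈ 1.9414.
[ρ_SOR] ω* − 1 = 0.9414.

ρ_SOR = 0.9414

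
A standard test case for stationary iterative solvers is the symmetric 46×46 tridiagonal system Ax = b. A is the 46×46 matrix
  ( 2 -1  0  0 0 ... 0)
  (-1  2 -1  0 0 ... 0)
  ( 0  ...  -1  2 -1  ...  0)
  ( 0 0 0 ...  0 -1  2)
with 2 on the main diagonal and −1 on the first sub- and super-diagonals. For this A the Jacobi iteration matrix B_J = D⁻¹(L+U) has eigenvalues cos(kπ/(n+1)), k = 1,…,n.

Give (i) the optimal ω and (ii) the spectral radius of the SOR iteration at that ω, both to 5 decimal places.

B_J for the 46×46 system has eigenvalues cos(kπ/47); ρ_J = cos(π/47) = 0.99777.
√(1 − cos²(π/47)) = sin(π/47) ≈ 0.066793.
So ω* = 2/1.066793 = 1.87478 (Young).
ρ_SOR = ω* − 1 ≈ 0.87478.

ω* = 1.87478, ρ_SOR = 0.87478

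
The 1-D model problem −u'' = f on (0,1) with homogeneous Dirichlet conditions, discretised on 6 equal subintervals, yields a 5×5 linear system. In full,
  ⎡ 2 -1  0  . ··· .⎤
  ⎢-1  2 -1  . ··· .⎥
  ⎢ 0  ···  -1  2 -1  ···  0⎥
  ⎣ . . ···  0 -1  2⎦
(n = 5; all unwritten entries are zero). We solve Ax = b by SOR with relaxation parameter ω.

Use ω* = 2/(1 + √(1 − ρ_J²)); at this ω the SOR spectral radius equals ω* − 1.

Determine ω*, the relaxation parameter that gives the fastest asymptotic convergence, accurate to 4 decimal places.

spectrum of D⁻¹(L+U) = {cos(kπ/6) : 1≤k≤5}; ρ_J = cos(π/6) = 0.8660.
√(1−ρ_J²) simplifies to sin(π/6) = 0.50000.
Young: ω* = 2/(1+√(1−ρ_J²)) = 2/(1+0.50000) = 2/1.50000 = 1.3333.
At ω = 1.3333 every |λ(B_ω)| = ω−1, so ρ_SOR = 0.3333.

ω* = 1.3333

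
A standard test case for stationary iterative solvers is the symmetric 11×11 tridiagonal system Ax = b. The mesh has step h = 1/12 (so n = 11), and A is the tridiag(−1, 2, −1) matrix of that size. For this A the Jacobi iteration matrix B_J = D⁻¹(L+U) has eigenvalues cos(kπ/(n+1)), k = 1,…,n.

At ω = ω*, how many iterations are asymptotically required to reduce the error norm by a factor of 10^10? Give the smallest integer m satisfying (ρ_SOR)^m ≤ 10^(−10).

m = 44

½·tridiag(1,0,1) at n=11: λ_k = cos(kπ/12); max |λ| at k=1 ⇒ ρ_J = cos(π/12) ≈ 0.9659258.
√(1−ρ_J²) = |sin(π/12)| = 0.2588190
ω* = 2/(1+0.2588190) = 1.5887908
ρ(B_{ω*}) = ω*−1 = 0.5887908
m ≥ 10·ln10 / (−ln 0.5887908) = 43.471; smallest integer m = 44.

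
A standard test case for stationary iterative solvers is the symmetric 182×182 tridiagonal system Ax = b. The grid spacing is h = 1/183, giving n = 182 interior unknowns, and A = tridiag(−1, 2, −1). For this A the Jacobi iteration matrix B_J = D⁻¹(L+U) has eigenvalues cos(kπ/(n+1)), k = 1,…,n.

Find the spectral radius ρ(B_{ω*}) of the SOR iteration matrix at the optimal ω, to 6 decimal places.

ρ_SOR = 0.966247

½·tridiag(1,0,1) at n=182: λ_k = cos(kπ/183); max |λ| at k=1 ⇒ ρ_J = cos(π/183) ≈ 0.999853.
1 − cos²(π/183) = sin²(π/183) ⇒ √(1−ρ_J²) = sin(π/183) = 0.0171663.
[ω*] 2 ÷ (1 + 0.0171663) = 2 ÷ 1.0171663 = 1.966247.
Hence ρ(B_{ω*}) = 1.966247 − 1 = 0.966247.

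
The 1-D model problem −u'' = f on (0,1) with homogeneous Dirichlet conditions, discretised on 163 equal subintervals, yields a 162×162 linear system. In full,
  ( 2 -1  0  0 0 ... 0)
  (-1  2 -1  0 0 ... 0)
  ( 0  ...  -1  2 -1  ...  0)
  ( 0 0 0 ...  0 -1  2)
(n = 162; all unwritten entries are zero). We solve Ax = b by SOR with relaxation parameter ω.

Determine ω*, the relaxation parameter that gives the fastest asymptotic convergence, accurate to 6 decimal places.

B_J for the 162×162 system has eigenvalues cos(kπ/163); ρ_J = cos(π/163) = 0.999814.
root = sin(π/163) = 0.0192724  (since 1−cos² = sin²).
Young: ω* = 2/(1+√(1−ρ_J²)) = 2/(1+0.0192724) = 2/1.0192724 = 1.962184.
ρ_SOR = ω* − 1 = 1.962184 − 1 = 0.962184.

ω* = 1.962184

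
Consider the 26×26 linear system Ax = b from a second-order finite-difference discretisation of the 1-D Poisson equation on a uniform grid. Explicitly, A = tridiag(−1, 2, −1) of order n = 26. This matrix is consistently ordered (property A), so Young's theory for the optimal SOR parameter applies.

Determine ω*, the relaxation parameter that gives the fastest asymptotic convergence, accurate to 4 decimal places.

With n=26, ρ(Jacobi) = cos(π/27) = 0.9932.
√(1−ρ_J²) = |sin(π/27)| = 0.11609
[ω*] 2 ÷ (1 + 0.11609) = 2 ÷ 1.11609 = 1.7920.
ρ(B_{ω*}) = ω*−1 = 0.7920

ω* = 1.7920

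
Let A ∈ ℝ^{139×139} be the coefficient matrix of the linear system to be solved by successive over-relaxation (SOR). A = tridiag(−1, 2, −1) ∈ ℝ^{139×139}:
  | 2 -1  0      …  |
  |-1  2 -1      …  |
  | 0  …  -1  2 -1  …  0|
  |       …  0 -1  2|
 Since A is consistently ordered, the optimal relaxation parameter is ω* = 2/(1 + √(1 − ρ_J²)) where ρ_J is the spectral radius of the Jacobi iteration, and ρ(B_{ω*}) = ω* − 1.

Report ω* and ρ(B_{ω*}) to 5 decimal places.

[ρ_J] n=139: ρ(B_J) = cos(π/(n+1)) = cos(π/140) = 0.99975.
root = sin(π/140) = 0.022438  (since 1−cos² = sin²).
ω* = 2/(1+0.022438) = 1.95611
ρ(B_{ω*}) = ω*−1 = 0.95611

ω* = 1.95611, ρ_SOR = 0.95611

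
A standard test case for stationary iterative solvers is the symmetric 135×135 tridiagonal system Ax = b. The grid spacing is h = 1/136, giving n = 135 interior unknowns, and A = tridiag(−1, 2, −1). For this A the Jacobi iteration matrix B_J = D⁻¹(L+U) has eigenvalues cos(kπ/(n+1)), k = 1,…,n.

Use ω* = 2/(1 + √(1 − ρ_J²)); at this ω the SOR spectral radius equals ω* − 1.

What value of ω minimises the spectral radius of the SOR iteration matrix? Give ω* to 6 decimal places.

[ρ_J] n=135: ρ(B_J) = cos(π/(n+1)) = cos(π/136) = 0.999733.
√(1−ρ_J²) = |sin(π/136)| = 0.0230979
[ω*] 2 ÷ (1 + 0.0230979) = 2 ÷ 1.0230979 = 1.954847.
[ρ_SOR] ω* − 1 = 0.954847.

ω* = 1.954847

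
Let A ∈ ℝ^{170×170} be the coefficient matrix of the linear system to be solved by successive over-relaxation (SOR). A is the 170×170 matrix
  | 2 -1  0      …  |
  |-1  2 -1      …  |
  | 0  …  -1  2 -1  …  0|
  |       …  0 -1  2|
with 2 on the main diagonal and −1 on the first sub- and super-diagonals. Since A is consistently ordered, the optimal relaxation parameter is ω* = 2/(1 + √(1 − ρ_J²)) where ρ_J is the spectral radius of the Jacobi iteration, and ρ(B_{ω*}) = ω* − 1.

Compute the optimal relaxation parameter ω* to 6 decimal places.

ρ_J = max_k |cos(kπ/171)| = cos(π/171) = 0.999831
root = sin(π/171) = 0.0183709  (since 1−cos² = sin²).
Then 2/(1+√(1−ρ_J²)) = 2/(1+0.0183709); ω* = 2/1.0183709 = 1.963921.
Hence ρ(B_{ω*}) = 1.963921 − 1 = 0.963921.

ω* = 1.963921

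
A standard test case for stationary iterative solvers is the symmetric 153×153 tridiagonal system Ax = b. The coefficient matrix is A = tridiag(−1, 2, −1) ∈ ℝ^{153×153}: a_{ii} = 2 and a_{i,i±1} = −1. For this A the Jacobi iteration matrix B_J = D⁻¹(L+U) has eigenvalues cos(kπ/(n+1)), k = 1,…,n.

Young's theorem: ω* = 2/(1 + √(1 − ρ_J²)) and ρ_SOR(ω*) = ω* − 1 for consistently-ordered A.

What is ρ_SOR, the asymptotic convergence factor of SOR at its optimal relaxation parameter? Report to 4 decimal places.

ρ_SOR = 0.9600

[ρ_J] n=153: ρ(B_J) = cos(π/(n+1)) = cos(π/154) = 0.9998.
√(1−ρ_J²) simplifies to sin(π/154) = 0.02040.
[ω*] 2 ÷ (1 + 0.02040) = 2 ÷ 1.02040 = 1.9600.
Hence ρ(B_{ω*}) = 1.9600 − 1 = 0.9600.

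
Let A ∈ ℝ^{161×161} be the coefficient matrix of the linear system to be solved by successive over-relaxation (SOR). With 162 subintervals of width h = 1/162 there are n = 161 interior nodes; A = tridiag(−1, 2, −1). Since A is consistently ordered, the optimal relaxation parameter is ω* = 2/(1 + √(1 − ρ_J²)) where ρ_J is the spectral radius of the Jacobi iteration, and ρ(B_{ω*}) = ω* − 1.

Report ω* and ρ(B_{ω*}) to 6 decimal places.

ω* = 1.961955, ρ_SOR = 0.961955

ρ_J = max_k |cos(kπ/162)| = cos(π/162) = 0.999812
root = sin(π/162) = 0.0193913  (since 1−cos² = sin²).
ω* = 2/(1 + 0.0193913) = 2/1.0193913 = 1.961955.
and ρ(B_{ω*}) = 1.961955 − 1 = 0.961955.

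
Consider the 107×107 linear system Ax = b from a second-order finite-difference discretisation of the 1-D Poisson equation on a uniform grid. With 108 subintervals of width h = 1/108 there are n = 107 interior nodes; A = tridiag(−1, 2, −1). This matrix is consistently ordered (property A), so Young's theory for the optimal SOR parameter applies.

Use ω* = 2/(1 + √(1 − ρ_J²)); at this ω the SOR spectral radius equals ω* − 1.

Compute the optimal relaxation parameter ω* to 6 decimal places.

½·tridiag(1,0,1) at n=107: λ_k = cos(kπ/108); max |λ| at k=1 ⇒ ρ_J = cos(π/108) ≈ 0.999577.
√(1−ρ_J²) = |sin(π/108)| = 0.0290847
[ω*] 2 ÷ (1 + 0.0290847) = 2 ÷ 1.0290847 = 1.943475.
and ρ(B_{ω*}) = 1.943475 − 1 = 0.943475.

ω* = 1.943475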